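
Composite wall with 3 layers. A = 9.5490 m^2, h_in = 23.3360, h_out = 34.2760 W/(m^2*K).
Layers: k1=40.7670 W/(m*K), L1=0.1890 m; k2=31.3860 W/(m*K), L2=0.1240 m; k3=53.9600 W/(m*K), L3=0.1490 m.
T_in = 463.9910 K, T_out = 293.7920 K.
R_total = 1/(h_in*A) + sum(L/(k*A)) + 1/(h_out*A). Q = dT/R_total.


R_conv_in = 1/(23.3360*9.5490) = 0.0045
R_1 = 0.1890/(40.7670*9.5490) = 0.0005
R_2 = 0.1240/(31.3860*9.5490) = 0.0004
R_3 = 0.1490/(53.9600*9.5490) = 0.0003
R_conv_out = 1/(34.2760*9.5490) = 0.0031
R_total = 0.0087 K/W
Q = 170.1990 / 0.0087 = 19492.9249 W

R_total = 0.0087 K/W, Q = 19492.9249 W


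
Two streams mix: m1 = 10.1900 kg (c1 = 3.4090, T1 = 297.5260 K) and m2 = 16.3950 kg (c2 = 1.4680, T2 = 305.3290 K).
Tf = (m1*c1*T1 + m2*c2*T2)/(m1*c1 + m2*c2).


num = 17683.9875
den = 58.8056
Tf = 300.7196 K

300.7196 K


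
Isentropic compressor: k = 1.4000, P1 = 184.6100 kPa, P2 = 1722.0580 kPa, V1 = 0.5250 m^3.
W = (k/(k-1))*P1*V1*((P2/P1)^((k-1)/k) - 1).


(k-1)/k = 0.2857
(P2/P1)^exp = 1.8927
W = 3.5000 * 184.6100 * 0.5250 * (1.8927 - 1) = 302.8251 kJ

302.8251 kJ


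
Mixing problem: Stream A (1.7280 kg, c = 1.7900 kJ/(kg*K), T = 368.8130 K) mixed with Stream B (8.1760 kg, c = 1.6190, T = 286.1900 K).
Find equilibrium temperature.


num = 4929.0639
den = 16.3301
Tf = 301.8398 K

301.8398 K


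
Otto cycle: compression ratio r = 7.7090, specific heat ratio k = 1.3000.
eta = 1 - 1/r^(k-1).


r^(k-1) = 1.8454
eta = 1 - 1/1.8454 = 0.4581 = 45.8123%

45.8123%


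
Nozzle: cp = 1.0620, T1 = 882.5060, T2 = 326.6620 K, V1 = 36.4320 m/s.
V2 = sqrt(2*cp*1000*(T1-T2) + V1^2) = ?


dT = 555.8440 K
2*cp*1000*dT = 1180612.6560
V1^2 = 1327.2906
V2 = sqrt(1181939.9466) = 1087.1706 m/s

1087.1706 m/s


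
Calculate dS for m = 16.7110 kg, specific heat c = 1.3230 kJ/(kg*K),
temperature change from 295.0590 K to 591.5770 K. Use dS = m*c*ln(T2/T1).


T2/T1 = 2.0049
ln(T2/T1) = 0.6956
dS = 16.7110 * 1.3230 * 0.6956 = 15.3791 kJ/K

15.3791 kJ/K


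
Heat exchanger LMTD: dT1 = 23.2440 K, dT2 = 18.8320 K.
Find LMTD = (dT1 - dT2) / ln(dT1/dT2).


dT1/dT2 = 1.2343
ln(dT1/dT2) = 0.2105
LMTD = 4.4120 / 0.2105 = 20.9607 K

20.9607 K


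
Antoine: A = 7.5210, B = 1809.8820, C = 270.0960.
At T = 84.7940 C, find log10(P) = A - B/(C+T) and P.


C+T = 354.8900
B/(C+T) = 5.0998
log10(P) = 7.5210 - 5.0998 = 2.4212
P = 10^2.4212 = 263.7307 mmHg

263.7307 mmHg


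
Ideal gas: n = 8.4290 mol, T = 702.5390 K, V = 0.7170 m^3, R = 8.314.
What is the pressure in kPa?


P = nRT/V = 8.4290 * 8.314 * 702.5390 / 0.7170
= 49233.0240 / 0.7170 = 68665.3055 Pa = 68.6653 kPa

68.6653 kPa


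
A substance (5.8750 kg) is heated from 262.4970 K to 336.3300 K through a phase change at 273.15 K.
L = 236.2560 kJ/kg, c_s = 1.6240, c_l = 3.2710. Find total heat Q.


Q1 (sensible, solid) = 5.8750 * 1.6240 * 10.6530 = 101.6403 kJ
Q2 (latent) = 5.8750 * 236.2560 = 1388.0040 kJ
Q3 (sensible, liquid) = 5.8750 * 3.2710 * 63.1800 = 1214.1380 kJ
Q_total = 2703.7822 kJ

2703.7822 kJ


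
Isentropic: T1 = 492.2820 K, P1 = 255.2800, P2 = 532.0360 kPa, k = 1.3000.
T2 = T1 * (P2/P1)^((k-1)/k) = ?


(k-1)/k = 0.2308
(P2/P1)^exp = 1.1847
T2 = 492.2820 * 1.1847 = 583.1924 K

583.1924 K


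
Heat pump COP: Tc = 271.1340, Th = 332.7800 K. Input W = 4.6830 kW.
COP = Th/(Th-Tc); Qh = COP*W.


COP = 332.7800 / 61.6460 = 5.3982
Qh = 5.3982 * 4.6830 = 25.2800 kW

COP = 5.3982, Qh = 25.2800 kW


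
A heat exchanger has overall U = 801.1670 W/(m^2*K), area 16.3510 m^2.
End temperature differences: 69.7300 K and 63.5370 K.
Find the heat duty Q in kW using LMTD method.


LMTD = 66.5855 K
Q = 801.1670 * 16.3510 * 66.5855 = 872262.2581 W = 872.2623 kW

872.2623 kW


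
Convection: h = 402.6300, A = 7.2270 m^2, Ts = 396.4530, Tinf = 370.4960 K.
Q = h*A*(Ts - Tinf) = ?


dT = 25.9570 K
Q = 402.6300 * 7.2270 * 25.9570 = 75529.8606 W

75529.8606 W


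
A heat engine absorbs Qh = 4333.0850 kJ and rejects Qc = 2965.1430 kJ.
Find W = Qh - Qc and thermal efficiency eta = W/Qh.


W = 4333.0850 - 2965.1430 = 1367.9420 kJ
eta = 1367.9420 / 4333.0850 = 0.3157 = 31.5697%

W = 1367.9420 kJ, eta = 31.5697%


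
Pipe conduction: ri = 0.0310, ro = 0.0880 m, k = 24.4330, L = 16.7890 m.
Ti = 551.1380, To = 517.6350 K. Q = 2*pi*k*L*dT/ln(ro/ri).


dT = 33.5030 K
ln(ro/ri) = 1.0433
Q = 2*pi*24.4330*16.7890*33.5030 / 1.0433 = 82762.8298 W

82762.8298 W


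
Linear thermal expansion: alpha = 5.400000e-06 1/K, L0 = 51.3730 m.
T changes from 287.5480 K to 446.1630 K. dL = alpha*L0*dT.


dT = 158.6150 K
dL = 5.400000e-06 * 51.3730 * 158.6150 = 0.044002 m
L_final = 51.417002 m

dL = 0.044002 m


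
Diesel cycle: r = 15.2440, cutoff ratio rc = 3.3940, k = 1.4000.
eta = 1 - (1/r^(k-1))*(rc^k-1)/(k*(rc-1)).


r^(k-1) = 2.9733
rc^k = 5.5335
eta = 0.5451 = 54.5077%

54.5077%


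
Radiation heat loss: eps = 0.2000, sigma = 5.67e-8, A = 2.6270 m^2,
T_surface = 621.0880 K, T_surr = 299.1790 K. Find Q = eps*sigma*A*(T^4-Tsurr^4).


T^4 = 1.4880e+11
Tsurr^4 = 8.0117e+09
Q = 0.2000 * 5.67e-8 * 2.6270 * 1.4079e+11 = 4194.2072 W

4194.2072 W


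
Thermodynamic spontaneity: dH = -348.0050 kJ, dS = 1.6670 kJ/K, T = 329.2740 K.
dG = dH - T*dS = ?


T*dS = 329.2740 * 1.6670 = 548.8998 kJ
dG = -348.0050 - 548.8998 = -896.9048 kJ (spontaneous)

dG = -896.9048 kJ, spontaneous


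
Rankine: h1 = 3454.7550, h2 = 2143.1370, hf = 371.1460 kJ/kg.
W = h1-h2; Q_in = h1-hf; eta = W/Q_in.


W = 1311.6180 kJ/kg
Q_in = 3083.6090 kJ/kg
eta = 0.4254 = 42.5352%

eta = 42.5352%


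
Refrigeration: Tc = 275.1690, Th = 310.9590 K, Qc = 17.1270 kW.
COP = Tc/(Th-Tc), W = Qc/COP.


COP = 275.1690 / 35.7900 = 7.6884
W = 17.1270 / 7.6884 = 2.2276 kW

COP = 7.6884, W = 2.2276 kW


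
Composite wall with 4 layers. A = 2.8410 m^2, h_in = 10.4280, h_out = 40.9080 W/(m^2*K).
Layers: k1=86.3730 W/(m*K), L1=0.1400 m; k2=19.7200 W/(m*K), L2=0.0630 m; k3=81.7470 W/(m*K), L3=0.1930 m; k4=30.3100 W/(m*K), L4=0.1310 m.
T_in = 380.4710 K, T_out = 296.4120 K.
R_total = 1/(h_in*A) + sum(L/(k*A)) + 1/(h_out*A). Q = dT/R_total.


R_conv_in = 1/(10.4280*2.8410) = 0.0338
R_1 = 0.1400/(86.3730*2.8410) = 0.0006
R_2 = 0.0630/(19.7200*2.8410) = 0.0011
R_3 = 0.1930/(81.7470*2.8410) = 0.0008
R_4 = 0.1310/(30.3100*2.8410) = 0.0015
R_conv_out = 1/(40.9080*2.8410) = 0.0086
R_total = 0.0464 K/W
Q = 84.0590 / 0.0464 = 1811.3840 W

R_total = 0.0464 K/W, Q = 1811.3840 W


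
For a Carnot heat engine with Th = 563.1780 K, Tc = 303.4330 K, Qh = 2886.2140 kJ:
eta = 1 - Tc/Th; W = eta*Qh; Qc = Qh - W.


eta = 1 - 303.4330/563.1780 = 0.4612
W = 0.4612 * 2886.2140 = 1331.1593 kJ
Qc = 2886.2140 - 1331.1593 = 1555.0547 kJ

eta = 46.1213%, W = 1331.1593 kJ, Qc = 1555.0547 kJ


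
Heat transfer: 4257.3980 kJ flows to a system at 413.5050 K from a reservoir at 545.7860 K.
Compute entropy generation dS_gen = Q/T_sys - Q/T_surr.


dS_sys = 4257.3980/413.5050 = 10.2959 kJ/K
dS_surr = -4257.3980/545.7860 = -7.8005 kJ/K
dS_gen = 10.2959 - 7.8005 = 2.4954 kJ/K (irreversible)

dS_gen = 2.4954 kJ/K, irreversible


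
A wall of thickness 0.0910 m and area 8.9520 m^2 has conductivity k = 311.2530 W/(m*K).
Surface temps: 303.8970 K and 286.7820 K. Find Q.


dT = 17.1150 K
Q = 311.2530 * 8.9520 * 17.1150 / 0.0910 = 524045.6625 W

524045.6625 W


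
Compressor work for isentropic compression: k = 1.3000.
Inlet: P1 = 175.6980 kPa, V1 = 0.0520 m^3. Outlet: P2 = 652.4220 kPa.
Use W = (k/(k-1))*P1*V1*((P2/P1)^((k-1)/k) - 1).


(k-1)/k = 0.2308
(P2/P1)^exp = 1.3536
W = 4.3333 * 175.6980 * 0.0520 * (1.3536 - 1) = 13.9984 kJ

13.9984 kJ


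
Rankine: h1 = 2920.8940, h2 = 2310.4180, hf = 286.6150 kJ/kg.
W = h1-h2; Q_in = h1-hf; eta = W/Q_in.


W = 610.4760 kJ/kg
Q_in = 2634.2790 kJ/kg
eta = 0.2317 = 23.1743%

eta = 23.1743%


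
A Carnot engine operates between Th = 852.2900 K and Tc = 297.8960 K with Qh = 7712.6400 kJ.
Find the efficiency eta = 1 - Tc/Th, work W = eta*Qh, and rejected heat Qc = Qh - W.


eta = 1 - 297.8960/852.2900 = 0.6505
W = 0.6505 * 7712.6400 = 5016.8855 kJ
Qc = 7712.6400 - 5016.8855 = 2695.7545 kJ

eta = 65.0476%, W = 5016.8855 kJ, Qc = 2695.7545 kJ


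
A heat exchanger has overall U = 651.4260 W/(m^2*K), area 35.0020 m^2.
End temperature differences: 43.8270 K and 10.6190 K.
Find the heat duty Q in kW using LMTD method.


LMTD = 23.4254 K
Q = 651.4260 * 35.0020 * 23.4254 = 534128.0264 W = 534.1280 kW

534.1280 kW


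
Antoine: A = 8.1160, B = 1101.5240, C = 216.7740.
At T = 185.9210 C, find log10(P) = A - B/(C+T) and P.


C+T = 402.6950
B/(C+T) = 2.7354
log10(P) = 8.1160 - 2.7354 = 5.3806
P = 10^5.3806 = 240225.7872 mmHg

240225.7872 mmHg


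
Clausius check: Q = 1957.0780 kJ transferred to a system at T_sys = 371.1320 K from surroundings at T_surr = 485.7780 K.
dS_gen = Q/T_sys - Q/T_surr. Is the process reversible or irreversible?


dS_sys = 1957.0780/371.1320 = 5.2733 kJ/K
dS_surr = -1957.0780/485.7780 = -4.0287 kJ/K
dS_gen = 5.2733 - 4.0287 = 1.2445 kJ/K (irreversible)

dS_gen = 1.2445 kJ/K, irreversible


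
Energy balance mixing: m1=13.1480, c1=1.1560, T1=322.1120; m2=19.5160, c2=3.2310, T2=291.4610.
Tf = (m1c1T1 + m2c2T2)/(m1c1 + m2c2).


num = 23274.2306
den = 78.2553
Tf = 297.4142 K

297.4142 K


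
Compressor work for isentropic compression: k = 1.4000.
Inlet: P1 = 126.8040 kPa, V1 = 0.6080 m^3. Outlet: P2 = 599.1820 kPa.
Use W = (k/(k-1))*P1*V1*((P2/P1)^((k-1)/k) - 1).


(k-1)/k = 0.2857
(P2/P1)^exp = 1.5585
W = 3.5000 * 126.8040 * 0.6080 * (1.5585 - 1) = 150.6917 kJ

150.6917 kJ


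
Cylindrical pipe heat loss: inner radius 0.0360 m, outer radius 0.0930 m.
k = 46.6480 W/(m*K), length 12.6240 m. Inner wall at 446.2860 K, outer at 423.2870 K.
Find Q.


dT = 22.9990 K
ln(ro/ri) = 0.9491
Q = 2*pi*46.6480*12.6240*22.9990 / 0.9491 = 89663.5151 W

89663.5151 W


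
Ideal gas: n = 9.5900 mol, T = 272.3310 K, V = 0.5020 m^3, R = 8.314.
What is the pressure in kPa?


P = nRT/V = 9.5900 * 8.314 * 272.3310 / 0.5020
= 21713.2938 / 0.5020 = 43253.5732 Pa = 43.2536 kPa

43.2536 kPa


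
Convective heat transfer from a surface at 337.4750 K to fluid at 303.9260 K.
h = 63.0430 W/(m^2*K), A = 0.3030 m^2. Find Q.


dT = 33.5490 K
Q = 63.0430 * 0.3030 * 33.5490 = 640.8540 W

640.8540 W


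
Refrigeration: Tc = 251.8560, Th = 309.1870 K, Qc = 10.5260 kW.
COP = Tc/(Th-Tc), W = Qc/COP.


COP = 251.8560 / 57.3310 = 4.3930
W = 10.5260 / 4.3930 = 2.3961 kW

COP = 4.3930, W = 2.3961 kW


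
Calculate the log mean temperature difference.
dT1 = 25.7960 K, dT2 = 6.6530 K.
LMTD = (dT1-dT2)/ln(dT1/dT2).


dT1/dT2 = 3.8773
ln(dT1/dT2) = 1.3552
LMTD = 19.1430 / 1.3552 = 14.1261 K

14.1261 K


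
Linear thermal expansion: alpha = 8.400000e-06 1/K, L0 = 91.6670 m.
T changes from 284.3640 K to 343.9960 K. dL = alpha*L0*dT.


dT = 59.6320 K
dL = 8.400000e-06 * 91.6670 * 59.6320 = 0.045917 m
L_final = 91.712917 m

dL = 0.045917 m


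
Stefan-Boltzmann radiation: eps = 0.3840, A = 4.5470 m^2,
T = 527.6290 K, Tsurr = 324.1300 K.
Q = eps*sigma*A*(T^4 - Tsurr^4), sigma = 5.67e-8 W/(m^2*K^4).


T^4 = 7.7502e+10
Tsurr^4 = 1.1038e+10
Q = 0.3840 * 5.67e-8 * 4.5470 * 6.6465e+10 = 6580.0615 W

6580.0615 W


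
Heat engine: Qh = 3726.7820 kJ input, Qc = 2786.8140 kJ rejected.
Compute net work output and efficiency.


W = 3726.7820 - 2786.8140 = 939.9680 kJ
eta = 939.9680 / 3726.7820 = 0.2522 = 25.2220%

W = 939.9680 kJ, eta = 25.2220%


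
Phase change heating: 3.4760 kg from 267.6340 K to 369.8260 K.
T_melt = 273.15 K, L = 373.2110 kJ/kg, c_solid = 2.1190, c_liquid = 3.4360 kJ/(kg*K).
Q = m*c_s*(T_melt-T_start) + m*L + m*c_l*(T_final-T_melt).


Q1 (sensible, solid) = 3.4760 * 2.1190 * 5.5160 = 40.6289 kJ
Q2 (latent) = 3.4760 * 373.2110 = 1297.2814 kJ
Q3 (sensible, liquid) = 3.4760 * 3.4360 * 96.6760 = 1154.6533 kJ
Q_total = 2492.5636 kJ

2492.5636 kJ


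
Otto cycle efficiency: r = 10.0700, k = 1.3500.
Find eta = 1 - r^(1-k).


r^(k-1) = 2.2442
eta = 1 - 1/2.2442 = 0.5544 = 55.4406%

55.4406%


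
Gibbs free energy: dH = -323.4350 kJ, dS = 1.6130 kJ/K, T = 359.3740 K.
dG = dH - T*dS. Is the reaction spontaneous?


T*dS = 359.3740 * 1.6130 = 579.6703 kJ
dG = -323.4350 - 579.6703 = -903.1053 kJ (spontaneous)

dG = -903.1053 kJ, spontaneous


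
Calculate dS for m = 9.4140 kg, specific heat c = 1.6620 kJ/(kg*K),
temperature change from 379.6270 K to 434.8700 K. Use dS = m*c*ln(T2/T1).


T2/T1 = 1.1455
ln(T2/T1) = 0.1359
dS = 9.4140 * 1.6620 * 0.1359 = 2.1256 kJ/K

2.1256 kJ/K


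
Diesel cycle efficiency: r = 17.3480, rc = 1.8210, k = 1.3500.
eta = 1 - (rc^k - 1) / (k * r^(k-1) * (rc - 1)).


r^(k-1) = 2.7148
rc^k = 2.2460
eta = 0.5859 = 58.5886%

58.5886%


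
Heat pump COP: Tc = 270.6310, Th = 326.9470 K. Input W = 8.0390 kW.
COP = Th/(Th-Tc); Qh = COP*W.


COP = 326.9470 / 56.3160 = 5.8056
Qh = 5.8056 * 8.0390 = 46.6711 kW

COP = 5.8056, Qh = 46.6711 kW


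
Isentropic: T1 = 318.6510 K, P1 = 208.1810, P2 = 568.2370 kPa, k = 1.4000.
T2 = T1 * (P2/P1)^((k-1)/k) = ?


(k-1)/k = 0.2857
(P2/P1)^exp = 1.3323
T2 = 318.6510 * 1.3323 = 424.5335 K

424.5335 K


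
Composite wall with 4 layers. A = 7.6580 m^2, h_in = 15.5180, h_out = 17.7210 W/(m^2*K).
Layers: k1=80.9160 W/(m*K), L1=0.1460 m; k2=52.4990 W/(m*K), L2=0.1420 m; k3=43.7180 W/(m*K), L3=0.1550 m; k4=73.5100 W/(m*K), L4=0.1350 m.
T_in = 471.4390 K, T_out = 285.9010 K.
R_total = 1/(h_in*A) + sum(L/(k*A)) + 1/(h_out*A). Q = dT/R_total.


R_conv_in = 1/(15.5180*7.6580) = 0.0084
R_1 = 0.1460/(80.9160*7.6580) = 0.0002
R_2 = 0.1420/(52.4990*7.6580) = 0.0004
R_3 = 0.1550/(43.7180*7.6580) = 0.0005
R_4 = 0.1350/(73.5100*7.6580) = 0.0002
R_conv_out = 1/(17.7210*7.6580) = 0.0074
R_total = 0.0171 K/W
Q = 185.5380 / 0.0171 = 10865.8739 W

R_total = 0.0171 K/W, Q = 10865.8739 W


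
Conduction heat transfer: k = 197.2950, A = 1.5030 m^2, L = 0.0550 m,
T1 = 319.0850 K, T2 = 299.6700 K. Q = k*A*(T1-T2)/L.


dT = 19.4150 K
Q = 197.2950 * 1.5030 * 19.4150 / 0.0550 = 104676.6379 W

104676.6379 W


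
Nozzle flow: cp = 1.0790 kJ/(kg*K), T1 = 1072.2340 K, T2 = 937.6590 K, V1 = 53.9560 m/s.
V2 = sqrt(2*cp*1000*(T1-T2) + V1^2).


dT = 134.5750 K
2*cp*1000*dT = 290412.8500
V1^2 = 2911.2499
V2 = sqrt(293324.0999) = 541.5940 m/s

541.5940 m/s


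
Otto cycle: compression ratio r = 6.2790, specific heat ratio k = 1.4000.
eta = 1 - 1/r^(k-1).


r^(k-1) = 2.0852
eta = 1 - 1/2.0852 = 0.5204 = 52.0439%

52.0439%


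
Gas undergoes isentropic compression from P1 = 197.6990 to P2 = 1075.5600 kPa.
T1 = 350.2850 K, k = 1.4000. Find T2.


(k-1)/k = 0.2857
(P2/P1)^exp = 1.6225
T2 = 350.2850 * 1.6225 = 568.3313 K

568.3313 K


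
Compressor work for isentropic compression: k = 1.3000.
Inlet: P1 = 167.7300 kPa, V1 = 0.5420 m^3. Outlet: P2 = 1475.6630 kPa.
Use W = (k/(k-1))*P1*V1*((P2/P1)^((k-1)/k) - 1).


(k-1)/k = 0.2308
(P2/P1)^exp = 1.6517
W = 4.3333 * 167.7300 * 0.5420 * (1.6517 - 1) = 256.7347 kJ

256.7347 kJ


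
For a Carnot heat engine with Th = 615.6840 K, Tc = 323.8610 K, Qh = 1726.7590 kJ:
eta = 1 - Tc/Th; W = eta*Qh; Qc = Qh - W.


eta = 1 - 323.8610/615.6840 = 0.4740
W = 0.4740 * 1726.7590 = 818.4523 kJ
Qc = 1726.7590 - 818.4523 = 908.3067 kJ

eta = 47.3982%, W = 818.4523 kJ, Qc = 908.3067 kJ


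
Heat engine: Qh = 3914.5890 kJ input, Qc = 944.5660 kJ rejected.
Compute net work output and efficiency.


W = 3914.5890 - 944.5660 = 2970.0230 kJ
eta = 2970.0230 / 3914.5890 = 0.7587 = 75.8706%

W = 2970.0230 kJ, eta = 75.8706%


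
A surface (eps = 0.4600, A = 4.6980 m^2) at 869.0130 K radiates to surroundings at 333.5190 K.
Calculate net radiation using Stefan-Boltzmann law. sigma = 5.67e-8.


T^4 = 5.7030e+11
Tsurr^4 = 1.2373e+10
Q = 0.4600 * 5.67e-8 * 4.6980 * 5.5793e+11 = 68364.8523 W

68364.8523 W


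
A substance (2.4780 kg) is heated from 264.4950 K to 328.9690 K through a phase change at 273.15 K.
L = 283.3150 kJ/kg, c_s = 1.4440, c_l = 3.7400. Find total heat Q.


Q1 (sensible, solid) = 2.4780 * 1.4440 * 8.6550 = 30.9696 kJ
Q2 (latent) = 2.4780 * 283.3150 = 702.0546 kJ
Q3 (sensible, liquid) = 2.4780 * 3.7400 * 55.8190 = 517.3149 kJ
Q_total = 1250.3390 kJ

1250.3390 kJ


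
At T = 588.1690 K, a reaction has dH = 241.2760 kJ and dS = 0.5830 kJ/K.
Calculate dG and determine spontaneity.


T*dS = 588.1690 * 0.5830 = 342.9025 kJ
dG = 241.2760 - 342.9025 = -101.6265 kJ (spontaneous)

dG = -101.6265 kJ, spontaneous


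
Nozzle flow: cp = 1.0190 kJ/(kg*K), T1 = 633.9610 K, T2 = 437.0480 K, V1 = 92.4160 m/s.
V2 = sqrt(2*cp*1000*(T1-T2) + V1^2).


dT = 196.9130 K
2*cp*1000*dT = 401308.6940
V1^2 = 8540.7171
V2 = sqrt(409849.4111) = 640.1948 m/s

640.1948 m/s


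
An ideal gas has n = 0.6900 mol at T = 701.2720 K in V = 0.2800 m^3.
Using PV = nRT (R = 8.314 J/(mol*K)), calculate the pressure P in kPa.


P = nRT/V = 0.6900 * 8.314 * 701.2720 / 0.2800
= 4022.9590 / 0.2800 = 14367.7108 Pa = 14.3677 kPa

14.3677 kPa


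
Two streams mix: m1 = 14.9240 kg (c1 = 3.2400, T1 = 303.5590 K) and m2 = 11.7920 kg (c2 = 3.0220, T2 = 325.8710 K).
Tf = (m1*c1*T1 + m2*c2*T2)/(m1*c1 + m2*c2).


num = 26290.7703
den = 83.9892
Tf = 313.0257 K

313.0257 K


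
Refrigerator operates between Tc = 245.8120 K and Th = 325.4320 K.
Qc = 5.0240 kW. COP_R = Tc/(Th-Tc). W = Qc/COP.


COP = 245.8120 / 79.6200 = 3.0873
W = 5.0240 / 3.0873 = 1.6273 kW

COP = 3.0873, W = 1.6273 kW


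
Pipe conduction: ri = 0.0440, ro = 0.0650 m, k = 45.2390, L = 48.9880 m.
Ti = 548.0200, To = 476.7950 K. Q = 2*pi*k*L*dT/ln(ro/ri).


dT = 71.2250 K
ln(ro/ri) = 0.3902
Q = 2*pi*45.2390*48.9880*71.2250 / 0.3902 = 2541735.7530 W

2541735.7530 W


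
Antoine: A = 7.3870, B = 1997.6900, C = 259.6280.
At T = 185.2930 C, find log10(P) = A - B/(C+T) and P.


C+T = 444.9210
B/(C+T) = 4.4900
log10(P) = 7.3870 - 4.4900 = 2.8970
P = 10^2.8970 = 788.8817 mmHg

788.8817 mmHg


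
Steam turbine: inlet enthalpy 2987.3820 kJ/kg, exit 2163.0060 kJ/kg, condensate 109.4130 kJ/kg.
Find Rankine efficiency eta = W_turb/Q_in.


W = 824.3760 kJ/kg
Q_in = 2877.9690 kJ/kg
eta = 0.2864 = 28.6444%

eta = 28.6444%


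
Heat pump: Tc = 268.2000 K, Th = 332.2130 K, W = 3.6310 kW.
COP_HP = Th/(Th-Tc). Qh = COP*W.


COP = 332.2130 / 64.0130 = 5.1898
Qh = 5.1898 * 3.6310 = 18.8441 kW

COP = 5.1898, Qh = 18.8441 kW


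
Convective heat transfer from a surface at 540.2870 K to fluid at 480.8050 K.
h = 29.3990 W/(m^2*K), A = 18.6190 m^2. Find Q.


dT = 59.4820 K
Q = 29.3990 * 18.6190 * 59.4820 = 32559.2560 W

32559.2560 W


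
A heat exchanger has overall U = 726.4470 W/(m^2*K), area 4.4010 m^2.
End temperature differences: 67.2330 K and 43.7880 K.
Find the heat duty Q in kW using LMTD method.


LMTD = 54.6753 K
Q = 726.4470 * 4.4010 * 54.6753 = 174801.9673 W = 174.8020 kW

174.8020 kW


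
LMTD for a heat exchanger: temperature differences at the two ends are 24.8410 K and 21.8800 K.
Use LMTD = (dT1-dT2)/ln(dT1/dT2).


dT1/dT2 = 1.1353
ln(dT1/dT2) = 0.1269
LMTD = 2.9610 / 0.1269 = 23.3292 K

23.3292 K


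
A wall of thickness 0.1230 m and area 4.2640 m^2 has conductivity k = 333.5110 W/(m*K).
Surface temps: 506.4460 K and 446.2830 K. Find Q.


dT = 60.1630 K
Q = 333.5110 * 4.2640 * 60.1630 / 0.1230 = 695587.4395 W

695587.4395 W


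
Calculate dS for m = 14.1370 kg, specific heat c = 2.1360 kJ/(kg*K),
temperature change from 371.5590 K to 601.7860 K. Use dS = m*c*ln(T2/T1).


T2/T1 = 1.6196
ln(T2/T1) = 0.4822
dS = 14.1370 * 2.1360 * 0.4822 = 14.5606 kJ/K

14.5606 kJ/K


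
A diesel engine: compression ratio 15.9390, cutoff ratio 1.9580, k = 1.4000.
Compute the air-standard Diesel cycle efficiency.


r^(k-1) = 3.0268
rc^k = 2.5618
eta = 0.6153 = 61.5288%

61.5288%


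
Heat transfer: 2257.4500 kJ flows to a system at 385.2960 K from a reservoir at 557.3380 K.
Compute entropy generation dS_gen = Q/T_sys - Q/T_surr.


dS_sys = 2257.4500/385.2960 = 5.8590 kJ/K
dS_surr = -2257.4500/557.3380 = -4.0504 kJ/K
dS_gen = 5.8590 - 4.0504 = 1.8086 kJ/K (irreversible)

dS_gen = 1.8086 kJ/K, irreversible


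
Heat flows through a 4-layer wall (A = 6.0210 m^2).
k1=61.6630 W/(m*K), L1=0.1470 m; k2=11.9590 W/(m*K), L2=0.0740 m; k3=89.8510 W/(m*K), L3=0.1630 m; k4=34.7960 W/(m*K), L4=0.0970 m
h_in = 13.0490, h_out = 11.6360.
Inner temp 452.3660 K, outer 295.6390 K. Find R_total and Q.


R_conv_in = 1/(13.0490*6.0210) = 0.0127
R_1 = 0.1470/(61.6630*6.0210) = 0.0004
R_2 = 0.0740/(11.9590*6.0210) = 0.0010
R_3 = 0.1630/(89.8510*6.0210) = 0.0003
R_4 = 0.0970/(34.7960*6.0210) = 0.0005
R_conv_out = 1/(11.6360*6.0210) = 0.0143
R_total = 0.0292 K/W
Q = 156.7270 / 0.0292 = 5369.3562 W

R_total = 0.0292 K/W, Q = 5369.3562 W


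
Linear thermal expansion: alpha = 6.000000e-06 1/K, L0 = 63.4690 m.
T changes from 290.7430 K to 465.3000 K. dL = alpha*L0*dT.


dT = 174.5570 K
dL = 6.000000e-06 * 63.4690 * 174.5570 = 0.066474 m
L_final = 63.535474 m

dL = 0.066474 m


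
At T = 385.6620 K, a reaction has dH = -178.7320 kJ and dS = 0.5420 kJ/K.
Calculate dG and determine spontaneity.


T*dS = 385.6620 * 0.5420 = 209.0288 kJ
dG = -178.7320 - 209.0288 = -387.7608 kJ (spontaneous)

dG = -387.7608 kJ, spontaneous


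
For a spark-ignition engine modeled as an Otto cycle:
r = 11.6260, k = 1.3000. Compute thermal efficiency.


r^(k-1) = 2.0875
eta = 1 - 1/2.0875 = 0.5210 = 52.0961%

52.0961%


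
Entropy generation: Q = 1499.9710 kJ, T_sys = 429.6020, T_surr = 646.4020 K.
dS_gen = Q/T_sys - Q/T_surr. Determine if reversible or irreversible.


dS_sys = 1499.9710/429.6020 = 3.4915 kJ/K
dS_surr = -1499.9710/646.4020 = -2.3205 kJ/K
dS_gen = 3.4915 - 2.3205 = 1.1710 kJ/K (irreversible)

dS_gen = 1.1710 kJ/K, irreversible


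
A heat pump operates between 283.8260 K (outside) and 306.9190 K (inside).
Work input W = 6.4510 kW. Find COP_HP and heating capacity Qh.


COP = 306.9190 / 23.0930 = 13.2906
Qh = 13.2906 * 6.4510 = 85.7374 kW

COP = 13.2906, Qh = 85.7374 kW


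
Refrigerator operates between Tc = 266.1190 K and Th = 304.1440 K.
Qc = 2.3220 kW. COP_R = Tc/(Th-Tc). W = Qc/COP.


COP = 266.1190 / 38.0250 = 6.9985
W = 2.3220 / 6.9985 = 0.3318 kW

COP = 6.9985, W = 0.3318 kW


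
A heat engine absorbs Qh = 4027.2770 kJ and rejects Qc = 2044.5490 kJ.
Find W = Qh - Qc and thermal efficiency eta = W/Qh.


W = 4027.2770 - 2044.5490 = 1982.7280 kJ
eta = 1982.7280 / 4027.2770 = 0.4923 = 49.2325%

W = 1982.7280 kJ, eta = 49.2325%


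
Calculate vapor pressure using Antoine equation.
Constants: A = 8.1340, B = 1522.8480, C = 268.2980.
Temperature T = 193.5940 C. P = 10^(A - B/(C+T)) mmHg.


C+T = 461.8920
B/(C+T) = 3.2970
log10(P) = 8.1340 - 3.2970 = 4.8370
P = 10^4.8370 = 68710.2432 mmHg

68710.2432 mmHg


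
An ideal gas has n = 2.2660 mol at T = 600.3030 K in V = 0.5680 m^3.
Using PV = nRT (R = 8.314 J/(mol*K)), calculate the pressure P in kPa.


P = nRT/V = 2.2660 * 8.314 * 600.3030 / 0.5680
= 11309.4228 / 0.5680 = 19910.9556 Pa = 19.9110 kPa

19.9110 kPa


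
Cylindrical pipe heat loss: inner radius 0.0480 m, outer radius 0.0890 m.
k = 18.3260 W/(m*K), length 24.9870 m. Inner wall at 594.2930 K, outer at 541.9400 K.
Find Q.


dT = 52.3530 K
ln(ro/ri) = 0.6174
Q = 2*pi*18.3260*24.9870*52.3530 / 0.6174 = 243956.1348 W

243956.1348 W


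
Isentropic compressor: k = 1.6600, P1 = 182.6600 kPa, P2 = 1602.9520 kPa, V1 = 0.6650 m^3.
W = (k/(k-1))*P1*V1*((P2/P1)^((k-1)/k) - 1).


(k-1)/k = 0.3976
(P2/P1)^exp = 2.3716
W = 2.5152 * 182.6600 * 0.6650 * (2.3716 - 1) = 419.0352 kJ

419.0352 kJ


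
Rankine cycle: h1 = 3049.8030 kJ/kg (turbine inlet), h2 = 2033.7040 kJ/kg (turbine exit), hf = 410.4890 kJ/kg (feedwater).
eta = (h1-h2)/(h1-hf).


W = 1016.0990 kJ/kg
Q_in = 2639.3140 kJ/kg
eta = 0.3850 = 38.4986%

eta = 38.4986%


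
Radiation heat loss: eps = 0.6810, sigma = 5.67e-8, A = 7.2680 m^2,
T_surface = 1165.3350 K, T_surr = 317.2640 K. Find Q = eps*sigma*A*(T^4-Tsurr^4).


T^4 = 1.8442e+12
Tsurr^4 = 1.0132e+10
Q = 0.6810 * 5.67e-8 * 7.2680 * 1.8340e+12 = 514701.8228 W

514701.8228 W


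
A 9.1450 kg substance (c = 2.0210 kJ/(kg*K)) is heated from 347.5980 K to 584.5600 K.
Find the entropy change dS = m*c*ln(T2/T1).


T2/T1 = 1.6817
ln(T2/T1) = 0.5198
dS = 9.1450 * 2.0210 * 0.5198 = 9.6072 kJ/K

9.6072 kJ/K


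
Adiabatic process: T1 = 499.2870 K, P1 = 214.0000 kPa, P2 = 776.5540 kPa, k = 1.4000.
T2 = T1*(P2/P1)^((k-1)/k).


(k-1)/k = 0.2857
(P2/P1)^exp = 1.4452
T2 = 499.2870 * 1.4452 = 721.5743 K

721.5743 K


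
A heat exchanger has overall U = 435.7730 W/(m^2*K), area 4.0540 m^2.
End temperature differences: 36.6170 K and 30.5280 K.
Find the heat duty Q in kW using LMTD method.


LMTD = 33.4803 K
Q = 435.7730 * 4.0540 * 33.4803 = 59147.0360 W = 59.1470 kW

59.1470 kW


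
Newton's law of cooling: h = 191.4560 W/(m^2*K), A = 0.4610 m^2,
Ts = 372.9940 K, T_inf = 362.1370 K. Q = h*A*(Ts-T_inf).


dT = 10.8570 K
Q = 191.4560 * 0.4610 * 10.8570 = 958.2520 W

958.2520 W


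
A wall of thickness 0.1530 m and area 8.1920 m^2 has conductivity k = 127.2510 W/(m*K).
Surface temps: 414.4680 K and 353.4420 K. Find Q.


dT = 61.0260 K
Q = 127.2510 * 8.1920 * 61.0260 / 0.1530 = 415790.5566 W

415790.5566 W


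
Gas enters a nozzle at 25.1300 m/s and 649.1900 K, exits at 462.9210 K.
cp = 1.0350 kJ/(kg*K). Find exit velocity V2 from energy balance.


dT = 186.2690 K
2*cp*1000*dT = 385576.8300
V1^2 = 631.5169
V2 = sqrt(386208.3469) = 621.4566 m/s

621.4566 m/s


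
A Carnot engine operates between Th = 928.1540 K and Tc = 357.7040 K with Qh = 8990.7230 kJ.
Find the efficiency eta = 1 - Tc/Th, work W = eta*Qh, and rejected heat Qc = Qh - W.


eta = 1 - 357.7040/928.1540 = 0.6146
W = 0.6146 * 8990.7230 = 5525.7618 kJ
Qc = 8990.7230 - 5525.7618 = 3464.9612 kJ

eta = 61.4607%, W = 5525.7618 kJ, Qc = 3464.9612 kJ


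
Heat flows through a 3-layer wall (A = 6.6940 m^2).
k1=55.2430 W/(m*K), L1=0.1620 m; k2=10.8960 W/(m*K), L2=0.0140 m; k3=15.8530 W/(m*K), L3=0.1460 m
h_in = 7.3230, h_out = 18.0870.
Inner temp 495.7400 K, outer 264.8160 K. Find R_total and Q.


R_conv_in = 1/(7.3230*6.6940) = 0.0204
R_1 = 0.1620/(55.2430*6.6940) = 0.0004
R_2 = 0.0140/(10.8960*6.6940) = 0.0002
R_3 = 0.1460/(15.8530*6.6940) = 0.0014
R_conv_out = 1/(18.0870*6.6940) = 0.0083
R_total = 0.0307 K/W
Q = 230.9240 / 0.0307 = 7530.5448 W

R_total = 0.0307 K/W, Q = 7530.5448 W


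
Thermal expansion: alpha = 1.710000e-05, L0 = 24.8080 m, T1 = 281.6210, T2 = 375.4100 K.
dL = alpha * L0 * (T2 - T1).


dT = 93.7890 K
dL = 1.710000e-05 * 24.8080 * 93.7890 = 0.039787 m
L_final = 24.847787 m

dL = 0.039787 m


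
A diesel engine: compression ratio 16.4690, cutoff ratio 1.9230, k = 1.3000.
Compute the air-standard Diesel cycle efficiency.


r^(k-1) = 2.3174
rc^k = 2.3398
eta = 0.5182 = 51.8180%

51.8180%


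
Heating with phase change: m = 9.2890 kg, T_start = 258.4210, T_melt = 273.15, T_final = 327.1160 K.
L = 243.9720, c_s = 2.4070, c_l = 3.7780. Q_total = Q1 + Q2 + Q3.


Q1 (sensible, solid) = 9.2890 * 2.4070 * 14.7290 = 329.3202 kJ
Q2 (latent) = 9.2890 * 243.9720 = 2266.2559 kJ
Q3 (sensible, liquid) = 9.2890 * 3.7780 * 53.9660 = 1893.8743 kJ
Q_total = 4489.4503 kJ

4489.4503 kJ


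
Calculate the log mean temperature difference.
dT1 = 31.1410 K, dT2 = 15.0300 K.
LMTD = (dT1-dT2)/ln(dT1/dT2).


dT1/dT2 = 2.0719
ln(dT1/dT2) = 0.7285
LMTD = 16.1110 / 0.7285 = 22.1160 K

22.1160 K


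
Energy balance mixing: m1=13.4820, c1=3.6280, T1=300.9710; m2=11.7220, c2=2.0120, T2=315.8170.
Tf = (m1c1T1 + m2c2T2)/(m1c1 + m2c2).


num = 22169.7409
den = 72.4974
Tf = 305.8007 K

305.8007 K


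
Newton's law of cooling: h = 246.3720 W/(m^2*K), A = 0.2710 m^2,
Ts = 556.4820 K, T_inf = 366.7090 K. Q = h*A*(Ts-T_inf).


dT = 189.7730 K
Q = 246.3720 * 0.2710 * 189.7730 = 12670.5382 W

12670.5382 W


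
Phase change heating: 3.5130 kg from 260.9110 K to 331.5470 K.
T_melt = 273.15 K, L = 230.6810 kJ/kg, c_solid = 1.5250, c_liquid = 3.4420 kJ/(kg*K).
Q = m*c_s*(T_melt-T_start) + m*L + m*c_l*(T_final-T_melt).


Q1 (sensible, solid) = 3.5130 * 1.5250 * 12.2390 = 65.5683 kJ
Q2 (latent) = 3.5130 * 230.6810 = 810.3824 kJ
Q3 (sensible, liquid) = 3.5130 * 3.4420 * 58.3970 = 706.1217 kJ
Q_total = 1582.0723 kJ

1582.0723 kJ


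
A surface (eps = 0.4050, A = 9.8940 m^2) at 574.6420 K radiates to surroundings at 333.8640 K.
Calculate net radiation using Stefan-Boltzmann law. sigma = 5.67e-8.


T^4 = 1.0904e+11
Tsurr^4 = 1.2424e+10
Q = 0.4050 * 5.67e-8 * 9.8940 * 9.6616e+10 = 21951.3355 W

21951.3355 W


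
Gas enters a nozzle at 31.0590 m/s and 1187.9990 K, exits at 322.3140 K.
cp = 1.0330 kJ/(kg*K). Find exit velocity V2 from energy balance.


dT = 865.6850 K
2*cp*1000*dT = 1788505.2100
V1^2 = 964.6615
V2 = sqrt(1789469.8715) = 1337.7107 m/s

1337.7107 m/s


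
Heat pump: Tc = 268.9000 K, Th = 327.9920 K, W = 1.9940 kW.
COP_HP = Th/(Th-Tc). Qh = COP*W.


COP = 327.9920 / 59.0920 = 5.5505
Qh = 5.5505 * 1.9940 = 11.0678 kW

COP = 5.5505, Qh = 11.0678 kW


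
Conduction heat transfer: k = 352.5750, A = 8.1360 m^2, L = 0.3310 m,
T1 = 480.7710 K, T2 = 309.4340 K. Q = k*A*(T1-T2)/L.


dT = 171.3370 K
Q = 352.5750 * 8.1360 * 171.3370 / 0.3310 = 1484860.3795 W

1484860.3795 W


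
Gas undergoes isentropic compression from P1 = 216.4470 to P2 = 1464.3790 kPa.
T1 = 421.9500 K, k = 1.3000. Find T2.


(k-1)/k = 0.2308
(P2/P1)^exp = 1.5546
T2 = 421.9500 * 1.5546 = 655.9476 K

655.9476 K


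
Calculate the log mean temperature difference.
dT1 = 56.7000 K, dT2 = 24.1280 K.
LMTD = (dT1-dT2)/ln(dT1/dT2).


dT1/dT2 = 2.3500
ln(dT1/dT2) = 0.8544
LMTD = 32.5720 / 0.8544 = 38.1226 K

38.1226 K


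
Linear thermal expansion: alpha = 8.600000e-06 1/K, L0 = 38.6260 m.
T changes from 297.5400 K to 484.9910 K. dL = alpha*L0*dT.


dT = 187.4510 K
dL = 8.600000e-06 * 38.6260 * 187.4510 = 0.062268 m
L_final = 38.688268 m

dL = 0.062268 m


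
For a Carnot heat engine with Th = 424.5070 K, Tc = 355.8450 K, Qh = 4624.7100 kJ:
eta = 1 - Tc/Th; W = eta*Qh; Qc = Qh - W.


eta = 1 - 355.8450/424.5070 = 0.1617
W = 0.1617 * 4624.7100 = 748.0250 kJ
Qc = 4624.7100 - 748.0250 = 3876.6850 kJ

eta = 16.1745%, W = 748.0250 kJ, Qc = 3876.6850 kJ


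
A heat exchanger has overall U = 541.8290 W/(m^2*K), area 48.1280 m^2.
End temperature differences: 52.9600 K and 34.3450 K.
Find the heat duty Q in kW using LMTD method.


LMTD = 42.9828 K
Q = 541.8290 * 48.1280 * 42.9828 = 1120868.0956 W = 1120.8681 kW

1120.8681 kW


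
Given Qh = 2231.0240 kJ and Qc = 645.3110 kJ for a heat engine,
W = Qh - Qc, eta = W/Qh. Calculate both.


W = 2231.0240 - 645.3110 = 1585.7130 kJ
eta = 1585.7130 / 2231.0240 = 0.7108 = 71.0756%

W = 1585.7130 kJ, eta = 71.0756%


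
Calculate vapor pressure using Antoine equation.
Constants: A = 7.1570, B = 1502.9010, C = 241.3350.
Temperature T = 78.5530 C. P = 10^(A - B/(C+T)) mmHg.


C+T = 319.8880
B/(C+T) = 4.6982
log10(P) = 7.1570 - 4.6982 = 2.4588
P = 10^2.4588 = 287.6007 mmHg

287.6007 mmHg


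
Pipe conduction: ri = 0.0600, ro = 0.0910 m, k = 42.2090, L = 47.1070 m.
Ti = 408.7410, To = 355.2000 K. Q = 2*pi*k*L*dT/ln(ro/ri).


dT = 53.5410 K
ln(ro/ri) = 0.4165
Q = 2*pi*42.2090*47.1070*53.5410 / 0.4165 = 1605928.7341 W

1605928.7341 W


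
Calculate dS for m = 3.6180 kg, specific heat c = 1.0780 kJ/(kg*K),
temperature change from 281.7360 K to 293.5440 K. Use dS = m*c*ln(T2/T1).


T2/T1 = 1.0419
ln(T2/T1) = 0.0411
dS = 3.6180 * 1.0780 * 0.0411 = 0.1601 kJ/K

0.1601 kJ/K


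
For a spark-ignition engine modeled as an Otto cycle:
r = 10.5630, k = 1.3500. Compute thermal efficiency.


r^(k-1) = 2.2821
eta = 1 - 1/2.2821 = 0.5618 = 56.1798%

56.1798%


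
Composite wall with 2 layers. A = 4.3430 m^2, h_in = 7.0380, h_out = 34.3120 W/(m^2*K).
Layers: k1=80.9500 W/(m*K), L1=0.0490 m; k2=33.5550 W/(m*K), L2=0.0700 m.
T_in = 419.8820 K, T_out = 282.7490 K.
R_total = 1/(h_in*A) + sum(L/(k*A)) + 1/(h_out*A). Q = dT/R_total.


R_conv_in = 1/(7.0380*4.3430) = 0.0327
R_1 = 0.0490/(80.9500*4.3430) = 0.0001
R_2 = 0.0700/(33.5550*4.3430) = 0.0005
R_conv_out = 1/(34.3120*4.3430) = 0.0067
R_total = 0.0400 K/W
Q = 137.1330 / 0.0400 = 3424.3514 W

R_total = 0.0400 K/W, Q = 3424.3514 W


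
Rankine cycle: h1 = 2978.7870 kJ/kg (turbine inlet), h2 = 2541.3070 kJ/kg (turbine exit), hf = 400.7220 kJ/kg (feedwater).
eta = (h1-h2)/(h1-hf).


W = 437.4800 kJ/kg
Q_in = 2578.0650 kJ/kg
eta = 0.1697 = 16.9693%

eta = 16.9693%


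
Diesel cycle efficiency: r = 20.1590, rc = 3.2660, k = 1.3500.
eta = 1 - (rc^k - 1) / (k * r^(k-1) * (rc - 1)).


r^(k-1) = 2.8613
rc^k = 4.9422
eta = 0.5496 = 54.9616%

54.9616%


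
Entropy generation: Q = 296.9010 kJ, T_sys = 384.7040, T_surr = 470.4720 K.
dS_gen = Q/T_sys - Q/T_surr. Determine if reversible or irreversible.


dS_sys = 296.9010/384.7040 = 0.7718 kJ/K
dS_surr = -296.9010/470.4720 = -0.6311 kJ/K
dS_gen = 0.7718 - 0.6311 = 0.1407 kJ/K (irreversible)

dS_gen = 0.1407 kJ/K, irreversible


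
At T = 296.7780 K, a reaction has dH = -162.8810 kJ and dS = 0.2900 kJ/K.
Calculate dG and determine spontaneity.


T*dS = 296.7780 * 0.2900 = 86.0656 kJ
dG = -162.8810 - 86.0656 = -248.9466 kJ (spontaneous)

dG = -248.9466 kJ, spontaneous


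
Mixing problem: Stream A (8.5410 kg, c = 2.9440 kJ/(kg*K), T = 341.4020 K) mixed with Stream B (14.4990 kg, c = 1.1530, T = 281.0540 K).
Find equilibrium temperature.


num = 13282.9295
den = 41.8621
Tf = 317.3024 K

317.3024 K


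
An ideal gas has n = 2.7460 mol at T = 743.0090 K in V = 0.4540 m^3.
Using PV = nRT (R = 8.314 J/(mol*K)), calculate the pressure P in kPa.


P = nRT/V = 2.7460 * 8.314 * 743.0090 / 0.4540
= 16963.0768 / 0.4540 = 37363.6052 Pa = 37.3636 kPa

37.3636 kPa


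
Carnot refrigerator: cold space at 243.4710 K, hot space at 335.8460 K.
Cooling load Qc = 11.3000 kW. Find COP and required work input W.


COP = 243.4710 / 92.3750 = 2.6357
W = 11.3000 / 2.6357 = 4.2873 kW

COP = 2.6357, W = 4.2873 kW


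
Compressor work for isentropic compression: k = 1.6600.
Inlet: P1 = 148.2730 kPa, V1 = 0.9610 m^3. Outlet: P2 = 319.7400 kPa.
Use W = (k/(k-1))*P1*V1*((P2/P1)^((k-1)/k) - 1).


(k-1)/k = 0.3976
(P2/P1)^exp = 1.3573
W = 2.5152 * 148.2730 * 0.9610 * (1.3573 - 1) = 128.0665 kJ

128.0665 kJ


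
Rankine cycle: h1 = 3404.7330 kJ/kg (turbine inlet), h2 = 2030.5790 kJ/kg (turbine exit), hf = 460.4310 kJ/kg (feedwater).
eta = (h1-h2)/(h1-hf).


W = 1374.1540 kJ/kg
Q_in = 2944.3020 kJ/kg
eta = 0.4667 = 46.6716%

eta = 46.6716%


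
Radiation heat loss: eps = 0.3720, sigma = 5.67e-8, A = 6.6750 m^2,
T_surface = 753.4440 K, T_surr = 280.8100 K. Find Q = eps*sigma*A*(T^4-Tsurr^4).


T^4 = 3.2226e+11
Tsurr^4 = 6.2180e+09
Q = 0.3720 * 5.67e-8 * 6.6750 * 3.1604e+11 = 44495.8536 W

44495.8536 W


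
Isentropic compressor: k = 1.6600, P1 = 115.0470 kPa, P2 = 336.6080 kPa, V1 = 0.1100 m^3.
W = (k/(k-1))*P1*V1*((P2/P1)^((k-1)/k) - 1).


(k-1)/k = 0.3976
(P2/P1)^exp = 1.5324
W = 2.5152 * 115.0470 * 0.1100 * (1.5324 - 1) = 16.9466 kJ

16.9466 kJ


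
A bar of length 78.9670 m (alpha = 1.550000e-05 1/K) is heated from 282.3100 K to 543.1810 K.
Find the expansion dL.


dT = 260.8710 K
dL = 1.550000e-05 * 78.9670 * 260.8710 = 0.319303 m
L_final = 79.286303 m

dL = 0.319303 m


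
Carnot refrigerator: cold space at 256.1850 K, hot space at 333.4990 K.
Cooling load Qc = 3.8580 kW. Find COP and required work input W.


COP = 256.1850 / 77.3140 = 3.3136
W = 3.8580 / 3.3136 = 1.1643 kW

COP = 3.3136, W = 1.1643 kW


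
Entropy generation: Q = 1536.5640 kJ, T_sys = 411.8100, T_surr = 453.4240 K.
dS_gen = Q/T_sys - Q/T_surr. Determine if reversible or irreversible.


dS_sys = 1536.5640/411.8100 = 3.7312 kJ/K
dS_surr = -1536.5640/453.4240 = -3.3888 kJ/K
dS_gen = 3.7312 - 3.3888 = 0.3424 kJ/K (irreversible)

dS_gen = 0.3424 kJ/K, irreversible


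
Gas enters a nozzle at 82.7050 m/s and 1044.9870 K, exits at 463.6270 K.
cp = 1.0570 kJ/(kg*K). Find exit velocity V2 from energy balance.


dT = 581.3600 K
2*cp*1000*dT = 1228995.0400
V1^2 = 6840.1170
V2 = sqrt(1235835.1570) = 1111.6812 m/s

1111.6812 m/s


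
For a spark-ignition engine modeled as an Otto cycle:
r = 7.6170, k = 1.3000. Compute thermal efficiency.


r^(k-1) = 1.8388
eta = 1 - 1/1.8388 = 0.4562 = 45.6168%

45.6168%


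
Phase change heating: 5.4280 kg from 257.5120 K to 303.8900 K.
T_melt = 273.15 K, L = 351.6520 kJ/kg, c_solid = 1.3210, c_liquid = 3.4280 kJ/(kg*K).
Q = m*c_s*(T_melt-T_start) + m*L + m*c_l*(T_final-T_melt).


Q1 (sensible, solid) = 5.4280 * 1.3210 * 15.6380 = 112.1305 kJ
Q2 (latent) = 5.4280 * 351.6520 = 1908.7671 kJ
Q3 (sensible, liquid) = 5.4280 * 3.4280 * 30.7400 = 571.9848 kJ
Q_total = 2592.8824 kJ

2592.8824 kJ


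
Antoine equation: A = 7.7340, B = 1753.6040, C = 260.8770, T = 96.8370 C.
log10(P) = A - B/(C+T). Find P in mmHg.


C+T = 357.7140
B/(C+T) = 4.9023
log10(P) = 7.7340 - 4.9023 = 2.8317
P = 10^2.8317 = 678.8104 mmHg

678.8104 mmHg


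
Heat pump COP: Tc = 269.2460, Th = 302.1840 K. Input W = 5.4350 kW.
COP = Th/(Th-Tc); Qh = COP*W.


COP = 302.1840 / 32.9380 = 9.1743
Qh = 9.1743 * 5.4350 = 49.8625 kW

COP = 9.1743, Qh = 49.8625 kW


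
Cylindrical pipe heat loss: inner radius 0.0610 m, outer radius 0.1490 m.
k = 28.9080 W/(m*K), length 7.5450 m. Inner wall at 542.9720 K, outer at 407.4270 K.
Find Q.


dT = 135.5450 K
ln(ro/ri) = 0.8931
Q = 2*pi*28.9080*7.5450*135.5450 / 0.8931 = 207995.5159 W

207995.5159 W


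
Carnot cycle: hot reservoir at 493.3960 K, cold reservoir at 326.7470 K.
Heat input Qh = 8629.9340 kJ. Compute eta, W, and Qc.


eta = 1 - 326.7470/493.3960 = 0.3378
W = 0.3378 * 8629.9340 = 2914.8389 kJ
Qc = 8629.9340 - 2914.8389 = 5715.0951 kJ

eta = 33.7759%, W = 2914.8389 kJ, Qc = 5715.0951 kJ


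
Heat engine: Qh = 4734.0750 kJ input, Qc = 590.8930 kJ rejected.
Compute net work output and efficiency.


W = 4734.0750 - 590.8930 = 4143.1820 kJ
eta = 4143.1820 / 4734.0750 = 0.8752 = 87.5183%

W = 4143.1820 kJ, eta = 87.5183%


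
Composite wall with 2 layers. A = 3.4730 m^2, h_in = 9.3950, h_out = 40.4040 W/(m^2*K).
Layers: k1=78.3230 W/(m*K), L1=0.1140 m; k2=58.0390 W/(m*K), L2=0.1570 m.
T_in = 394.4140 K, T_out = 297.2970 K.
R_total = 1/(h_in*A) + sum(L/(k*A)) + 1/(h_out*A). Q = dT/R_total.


R_conv_in = 1/(9.3950*3.4730) = 0.0306
R_1 = 0.1140/(78.3230*3.4730) = 0.0004
R_2 = 0.1570/(58.0390*3.4730) = 0.0008
R_conv_out = 1/(40.4040*3.4730) = 0.0071
R_total = 0.0390 K/W
Q = 97.1170 / 0.0390 = 2491.9603 W

R_total = 0.0390 K/W, Q = 2491.9603 W


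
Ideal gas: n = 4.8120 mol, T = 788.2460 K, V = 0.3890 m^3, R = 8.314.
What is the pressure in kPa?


P = nRT/V = 4.8120 * 8.314 * 788.2460 / 0.3890
= 31535.3325 / 0.3890 = 81067.6928 Pa = 81.0677 kPa

81.0677 kPa


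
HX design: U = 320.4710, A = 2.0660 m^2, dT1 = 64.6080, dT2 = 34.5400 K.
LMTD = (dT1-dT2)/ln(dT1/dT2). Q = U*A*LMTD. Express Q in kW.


LMTD = 48.0151 K
Q = 320.4710 * 2.0660 * 48.0151 = 31790.4403 W = 31.7904 kW

31.7904 kW


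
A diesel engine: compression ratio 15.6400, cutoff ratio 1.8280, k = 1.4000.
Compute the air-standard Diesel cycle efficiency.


r^(k-1) = 3.0040
rc^k = 2.3268
eta = 0.6190 = 61.8964%

61.8964%


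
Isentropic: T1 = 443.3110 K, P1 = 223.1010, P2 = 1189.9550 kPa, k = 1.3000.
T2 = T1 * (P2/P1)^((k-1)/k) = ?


(k-1)/k = 0.2308
(P2/P1)^exp = 1.4716
T2 = 443.3110 * 1.4716 = 652.3557 K

652.3557 K


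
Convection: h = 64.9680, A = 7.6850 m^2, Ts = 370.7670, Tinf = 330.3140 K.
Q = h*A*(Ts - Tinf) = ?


dT = 40.4530 K
Q = 64.9680 * 7.6850 * 40.4530 = 20197.3366 W

20197.3366 W


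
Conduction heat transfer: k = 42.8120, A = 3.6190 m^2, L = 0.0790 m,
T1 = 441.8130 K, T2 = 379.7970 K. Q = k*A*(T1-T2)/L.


dT = 62.0160 K
Q = 42.8120 * 3.6190 * 62.0160 / 0.0790 = 121627.2142 W

121627.2142 W
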